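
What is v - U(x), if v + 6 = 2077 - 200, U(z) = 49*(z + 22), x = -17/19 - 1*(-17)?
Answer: 73/19 ≈ 3.8421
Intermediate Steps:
x = 306/19 (x = -17*1/19 + 17 = -17/19 + 17 = 306/19 ≈ 16.105)
U(z) = 1078 + 49*z (U(z) = 49*(22 + z) = 1078 + 49*z)
v = 1871 (v = -6 + (2077 - 200) = -6 + 1877 = 1871)
v - U(x) = 1871 - (1078 + 49*(306/19)) = 1871 - (1078 + 14994/19) = 1871 - 1*35476/19 = 1871 - 35476/19 = 73/19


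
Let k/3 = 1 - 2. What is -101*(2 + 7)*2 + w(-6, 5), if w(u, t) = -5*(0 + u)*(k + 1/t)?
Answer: -1902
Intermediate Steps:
k = -3 (k = 3*(1 - 2) = 3*(-1) = -3)
w(u, t) = -5*u*(-3 + 1/t) (w(u, t) = -5*(0 + u)*(-3 + 1/t) = -5*u*(-3 + 1/t))
-101*(2 + 7)*2 + w(-6, 5) = -101*(2 + 7)*2 + (15*(-6) - 5*(-6)/5) = -909*2 + (-90 - 5*(-6)*⅕) = -101*18 + (-90 + 6) = -1818 - 84 = -1902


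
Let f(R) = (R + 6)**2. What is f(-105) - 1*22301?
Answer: -12500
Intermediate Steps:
f(R) = (6 + R)**2
f(-105) - 1*22301 = (6 - 105)**2 - 1*22301 = (-99)**2 - 22301 = 9801 - 22301 = -12500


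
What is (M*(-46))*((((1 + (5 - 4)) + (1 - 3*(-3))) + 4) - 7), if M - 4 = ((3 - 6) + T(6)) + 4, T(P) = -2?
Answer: -1242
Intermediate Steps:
M = 3 (M = 4 + (((3 - 6) - 2) + 4) = 4 + ((-3 - 2) + 4) = 4 + (-5 + 4) = 4 - 1 = 3)
(M*(-46))*((((1 + (5 - 4)) + (1 - 3*(-3))) + 4) - 7) = (3*(-46))*((((1 + (5 - 4)) + (1 - 3*(-3))) + 4) - 7) = -138*((((1 + 1) + (1 + 9)) + 4) - 7) = -138*(((2 + 10) + 4) - 7) = -138*((12 + 4) - 7) = -138*(16 - 7) = -138*9 = -1242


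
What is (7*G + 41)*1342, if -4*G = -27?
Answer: 236863/2 ≈ 1.1843e+5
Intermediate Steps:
G = 27/4 (G = -¼*(-27) = 27/4 ≈ 6.7500)
(7*G + 41)*1342 = (7*(27/4) + 41)*1342 = (189/4 + 41)*1342 = (353/4)*1342 = 236863/2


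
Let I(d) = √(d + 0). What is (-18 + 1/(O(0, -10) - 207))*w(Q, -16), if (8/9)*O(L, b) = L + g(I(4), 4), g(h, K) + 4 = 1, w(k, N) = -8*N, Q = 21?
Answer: -3878656/1683 ≈ -2304.6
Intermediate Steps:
I(d) = √d
g(h, K) = -3 (g(h, K) = -4 + 1 = -3)
O(L, b) = -27/8 + 9*L/8 (O(L, b) = 9*(L - 3)/8 = 9*(-3 + L)/8 = -27/8 + 9*L/8)
(-18 + 1/(O(0, -10) - 207))*w(Q, -16) = (-18 + 1/((-27/8 + (9/8)*0) - 207))*(-8*(-16)) = (-18 + 1/((-27/8 + 0) - 207))*128 = (-18 + 1/(-27/8 - 207))*128 = (-18 + 1/(-1683/8))*128 = (-18 - 8/1683)*128 = -30302/1683*128 = -3878656/1683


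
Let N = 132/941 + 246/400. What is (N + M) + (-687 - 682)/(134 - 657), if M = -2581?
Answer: -253712230011/98428600 ≈ -2577.6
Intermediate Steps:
N = 142143/188200 (N = 132*(1/941) + 246*(1/400) = 132/941 + 123/200 = 142143/188200 ≈ 0.75528)
(N + M) + (-687 - 682)/(134 - 657) = (142143/188200 - 2581) + (-687 - 682)/(134 - 657) = -485602057/188200 - 1369/(-523) = -485602057/188200 - 1369*(-1/523) = -485602057/188200 + 1369/523 = -253712230011/98428600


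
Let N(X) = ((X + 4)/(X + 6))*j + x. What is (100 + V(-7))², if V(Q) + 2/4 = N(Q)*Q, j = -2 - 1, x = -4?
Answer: 145161/4 ≈ 36290.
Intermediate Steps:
j = -3
N(X) = -4 - 3*(4 + X)/(6 + X) (N(X) = ((X + 4)/(X + 6))*(-3) - 4 = ((4 + X)/(6 + X))*(-3) - 4 = -3*(4 + X)/(6 + X) - 4 = -4 - 3*(4 + X)/(6 + X))
V(Q) = -½ + Q*(-36 - 7*Q)/(6 + Q) (V(Q) = -½ + ((-36 - 7*Q)/(6 + Q))*Q = -½ + Q*(-36 - 7*Q)/(6 + Q))
(100 + V(-7))² = (100 + (-6 - 73*(-7) - 14*(-7)²)/(2*(6 - 7)))² = (100 + (½)*(-6 + 511 - 14*49)/(-1))² = (100 + (½)*(-1)*(-6 + 511 - 686))² = (100 + (½)*(-1)*(-181))² = (100 + 181/2)² = (381/2)² = 145161/4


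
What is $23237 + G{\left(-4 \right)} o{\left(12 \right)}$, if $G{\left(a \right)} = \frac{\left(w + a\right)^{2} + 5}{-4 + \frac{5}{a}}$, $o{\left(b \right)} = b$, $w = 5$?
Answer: $\frac{162563}{7} \approx 23223.0$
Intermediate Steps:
$G{\left(a \right)} = \frac{5 + \left(5 + a\right)^{2}}{-4 + \frac{5}{a}}$ ($G{\left(a \right)} = \frac{\left(5 + a\right)^{2} + 5}{-4 + \frac{5}{a}} = \frac{5 + \left(5 + a\right)^{2}}{-4 + \frac{5}{a}}$)
$23237 + G{\left(-4 \right)} o{\left(12 \right)} = 23237 + \left(-1\right) \left(-4\right) \frac{1}{-5 + 4 \left(-4\right)} \left(5 + \left(5 - 4\right)^{2}\right) 12 = 23237 + \left(-1\right) \left(-4\right) \frac{1}{-5 - 16} \left(5 + 1^{2}\right) 12 = 23237 + \left(-1\right) \left(-4\right) \frac{1}{-21} \left(5 + 1\right) 12 = 23237 + \left(-1\right) \left(-4\right) \left(- \frac{1}{21}\right) 6 \cdot 12 = 23237 - \frac{96}{7} = \frac{162563}{7}$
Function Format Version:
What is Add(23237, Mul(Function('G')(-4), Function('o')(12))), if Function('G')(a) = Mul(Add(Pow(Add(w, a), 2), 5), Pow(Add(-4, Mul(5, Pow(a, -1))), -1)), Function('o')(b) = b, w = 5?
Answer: Rational(162563, 7) ≈ 23223.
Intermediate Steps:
Function('G')(a) = Mul(Pow(Add(-4, Mul(5, Pow(a, -1))), -1), Add(5, Pow(Add(5, a), 2))) (Function('G')(a) = Mul(Add(Pow(Add(5, a), 2), 5), Pow(Add(-4, Mul(5, Pow(a, -1))), -1)) = Mul(Add(5, Pow(Add(5, a), 2)), Pow(Add(-4, Mul(5, Pow(a, -1))), -1)) = Mul(Pow(Add(-4, Mul(5, Pow(a, -1))), -1), Add(5, Pow(Add(5, a), 2))))
Add(23237, Mul(Function('G')(-4), Function('o')(12))) = Add(23237, Mul(Mul(-1, -4, Pow(Add(-5, Mul(4, -4)), -1), Add(5, Pow(Add(5, -4), 2))), 12)) = Add(23237, Mul(Mul(-1, -4, Pow(Add(-5, -16), -1), Add(5, Pow(1, 2))), 12)) = Add(23237, Mul(Mul(-1, -4, Pow(-21, -1), Add(5, 1)), 12)) = Add(23237, Mul(Mul(-1, -4, Rational(-1, 21), 6), 12)) = Add(23237, Mul(Rational(-8, 7), 12)) = Add(23237, Rational(-96, 7)) = Rational(162563, 7)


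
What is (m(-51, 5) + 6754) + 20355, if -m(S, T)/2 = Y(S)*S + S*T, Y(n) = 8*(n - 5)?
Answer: -18077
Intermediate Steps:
Y(n) = -40 + 8*n (Y(n) = 8*(-5 + n) = -40 + 8*n)
m(S, T) = -2*S*T - 2*S*(-40 + 8*S) (m(S, T) = -2*((-40 + 8*S)*S + S*T) = -2*(S*(-40 + 8*S) + S*T) = -2*(S*T + S*(-40 + 8*S)) = -2*S*T - 2*S*(-40 + 8*S))
(m(-51, 5) + 6754) + 20355 = (2*(-51)*(40 - 1*5 - 8*(-51)) + 6754) + 20355 = (2*(-51)*(40 - 5 + 408) + 6754) + 20355 = (2*(-51)*443 + 6754) + 20355 = (-45186 + 6754) + 20355 = -38432 + 20355 = -18077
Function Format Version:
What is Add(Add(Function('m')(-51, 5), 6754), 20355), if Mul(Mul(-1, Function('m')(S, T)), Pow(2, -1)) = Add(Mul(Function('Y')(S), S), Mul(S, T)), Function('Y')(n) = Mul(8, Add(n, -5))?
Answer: -18077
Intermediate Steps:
Function('Y')(n) = Add(-40, Mul(8, n)) (Function('Y')(n) = Mul(8, Add(-5, n)) = Add(-40, Mul(8, n)))
Function('m')(S, T) = Add(Mul(-2, S, T), Mul(-2, S, Add(-40, Mul(8, S)))) (Function('m')(S, T) = Mul(-2, Add(Mul(Add(-40, Mul(8, S)), S), Mul(S, T))) = Mul(-2, Add(Mul(S, Add(-40, Mul(8, S))), Mul(S, T))) = Mul(-2, Add(Mul(S, T), Mul(S, Add(-40, Mul(8, S))))) = Add(Mul(-2, S, T), Mul(-2, S, Add(-40, Mul(8, S)))))
Add(Add(Function('m')(-51, 5), 6754), 20355) = Add(Add(Mul(2, -51, Add(40, Mul(-1, 5), Mul(-8, -51))), 6754), 20355) = Add(Add(Mul(2, -51, Add(40, -5, 408)), 6754), 20355) = Add(Add(Mul(2, -51, 443), 6754), 20355) = Add(Add(-45186, 6754), 20355) = Add(-38432, 20355) = -18077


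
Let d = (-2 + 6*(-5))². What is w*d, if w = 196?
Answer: 200704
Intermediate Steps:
d = 1024 (d = (-2 - 30)² = (-32)² = 1024)
w*d = 196*1024 = 200704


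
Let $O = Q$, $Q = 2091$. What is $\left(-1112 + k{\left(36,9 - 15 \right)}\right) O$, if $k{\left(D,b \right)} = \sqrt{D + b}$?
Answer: $-2325192 + 2091 \sqrt{30} \approx -2.3137 \cdot 10^{6}$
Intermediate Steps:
$O = 2091$
$\left(-1112 + k{\left(36,9 - 15 \right)}\right) O = \left(-1112 + \sqrt{36 + \left(9 - 15\right)}\right) 2091 = \left(-1112 + \sqrt{36 - 6}\right) 2091 = \left(-1112 + \sqrt{30}\right) 2091 = -2325192 + 2091 \sqrt{30}$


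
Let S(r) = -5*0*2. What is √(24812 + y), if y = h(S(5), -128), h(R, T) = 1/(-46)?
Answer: √52502146/46 ≈ 157.52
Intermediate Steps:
S(r) = 0 (S(r) = 0*2 = 0)
h(R, T) = -1/46
y = -1/46 ≈ -0.021739
√(24812 + y) = √(24812 - 1/46) = √(1141351/46) = √52502146/46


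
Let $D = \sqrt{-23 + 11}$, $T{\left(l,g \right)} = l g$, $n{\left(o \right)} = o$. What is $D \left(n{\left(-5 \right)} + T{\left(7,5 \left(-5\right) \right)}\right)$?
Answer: $- 360 i \sqrt{3} \approx - 623.54 i$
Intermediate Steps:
$T{\left(l,g \right)} = g l$
$D = 2 i \sqrt{3}$ ($D = \sqrt{-12} = 2 i \sqrt{3} \approx 3.4641 i$)
$D \left(n{\left(-5 \right)} + T{\left(7,5 \left(-5\right) \right)}\right) = 2 i \sqrt{3} \left(-5 + 5 \left(-5\right) 7\right) = 2 i \sqrt{3} \left(-5 - 175\right) = 2 i \sqrt{3} \left(-180\right) = - 360 i \sqrt{3}$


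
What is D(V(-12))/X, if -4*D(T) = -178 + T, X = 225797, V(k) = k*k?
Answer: 17/451594 ≈ 3.7644e-5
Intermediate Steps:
V(k) = k²
D(T) = 89/2 - T/4 (D(T) = -(-178 + T)/4 = 89/2 - T/4)
D(V(-12))/X = (89/2 - ¼*(-12)²)/225797 = (89/2 - ¼*144)*(1/225797) = (89/2 - 36)*(1/225797) = (17/2)*(1/225797) = 17/451594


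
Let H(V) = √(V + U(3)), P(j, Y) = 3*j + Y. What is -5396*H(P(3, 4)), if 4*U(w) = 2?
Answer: -8094*√6 ≈ -19826.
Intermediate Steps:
U(w) = ½ (U(w) = (¼)*2 = ½)
P(j, Y) = Y + 3*j
H(V) = √(½ + V) (H(V) = √(V + ½) = √(½ + V))
-5396*H(P(3, 4)) = -2698*√(2 + 4*(4 + 3*3)) = -2698*√(2 + 4*(4 + 9)) = -2698*√(2 + 4*13) = -2698*√(2 + 52) = -2698*√54 = -2698*3*√6 = -8094*√6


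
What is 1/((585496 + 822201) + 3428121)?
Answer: 1/4835818 ≈ 2.0679e-7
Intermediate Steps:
1/((585496 + 822201) + 3428121) = 1/(1407697 + 3428121) = 1/4835818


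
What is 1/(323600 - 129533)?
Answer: 1/194067 ≈ 5.1529e-6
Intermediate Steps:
1/(323600 - 129533) = 1/194067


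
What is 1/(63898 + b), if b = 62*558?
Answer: 1/98494 ≈ 1.0153e-5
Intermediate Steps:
b = 34596
1/(63898 + b) = 1/(63898 + 34596) = 1/98494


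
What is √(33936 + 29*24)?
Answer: 6*√962 ≈ 186.10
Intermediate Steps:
√(33936 + 29*24) = √(33936 + 696) = √34632 = 6*√962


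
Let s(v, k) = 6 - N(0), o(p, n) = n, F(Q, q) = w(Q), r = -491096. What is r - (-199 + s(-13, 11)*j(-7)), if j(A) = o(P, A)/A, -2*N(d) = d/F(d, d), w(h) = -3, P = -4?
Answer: -490903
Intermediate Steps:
F(Q, q) = -3
N(d) = d/6 (N(d) = -d/(2*(-3)) = -d*(-1)/(2*3) = -(-1)*d/6 = d/6)
s(v, k) = 6 (s(v, k) = 6 - 0/6 = 6 - 1*0 = 6 + 0 = 6)
j(A) = 1 (j(A) = A/A = 1)
r - (-199 + s(-13, 11)*j(-7)) = -491096 - (-199 + 6*1) = -491096 - (-199 + 6) = -491096 - 1*(-193) = -491096 + 193 = -490903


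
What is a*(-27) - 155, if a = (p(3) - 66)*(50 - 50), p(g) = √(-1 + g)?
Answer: -155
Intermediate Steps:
a = 0 (a = (√(-1 + 3) - 66)*(50 - 50) = (√2 - 66)*0 = (-66 + √2)*0 = 0)
a*(-27) - 155 = 0*(-27) - 155 = 0 - 155 = -155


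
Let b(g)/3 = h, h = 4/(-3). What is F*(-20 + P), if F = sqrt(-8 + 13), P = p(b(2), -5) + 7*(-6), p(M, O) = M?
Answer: -66*sqrt(5) ≈ -147.58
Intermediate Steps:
h = -4/3 (h = 4*(-1/3) = -4/3 ≈ -1.3333)
b(g) = -4 (b(g) = 3*(-4/3) = -4)
P = -46 (P = -4 + 7*(-6) = -4 - 42 = -46)
F = sqrt(5) ≈ 2.2361
F*(-20 + P) = sqrt(5)*(-20 - 46) = sqrt(5)*(-66) = -66*sqrt(5)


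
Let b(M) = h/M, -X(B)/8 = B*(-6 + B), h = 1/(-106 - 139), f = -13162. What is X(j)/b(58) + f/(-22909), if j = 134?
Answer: 44668869911402/22909 ≈ 1.9498e+9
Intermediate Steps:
h = -1/245 (h = 1/(-245) = -1/245 ≈ -0.0040816)
X(B) = -8*B*(-6 + B)
b(M) = -1/(245*M)
X(j)/b(58) + f/(-22909) = (8*134*(6 - 1*134))/((-1/245/58)) - 13162/(-22909) = (8*134*(6 - 134))/((-1/245*1/58)) - 13162*(-1/22909) = (8*134*(-128))/(-1/14210) + 13162/22909 = -137216*(-14210) + 13162/22909 = 1949839360 + 13162/22909 = 44668869911402/22909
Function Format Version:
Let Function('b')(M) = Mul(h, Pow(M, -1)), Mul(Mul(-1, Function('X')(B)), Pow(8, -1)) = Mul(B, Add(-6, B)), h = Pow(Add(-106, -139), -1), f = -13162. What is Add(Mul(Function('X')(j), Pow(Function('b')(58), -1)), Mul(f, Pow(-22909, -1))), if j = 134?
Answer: Rational(44668869911402, 22909) ≈ 1.9498e+9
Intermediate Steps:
h = Rational(-1, 245) (h = Pow(-245, -1) = Rational(-1, 245) ≈ -0.0040816)
Function('X')(B) = Mul(-8, B, Add(-6, B)) (Function('X')(B) = Mul(-8, Mul(B, Add(-6, B))) = Mul(-8, B, Add(-6, B)))
Function('b')(M) = Mul(Rational(-1, 245), Pow(M, -1))
Add(Mul(Function('X')(j), Pow(Function('b')(58), -1)), Mul(f, Pow(-22909, -1))) = Add(Mul(Mul(8, 134, Add(6, Mul(-1, 134))), Pow(Mul(Rational(-1, 245), Pow(58, -1)), -1)), Mul(-13162, Pow(-22909, -1))) = Add(Mul(Mul(8, 134, Add(6, -134)), Pow(Mul(Rational(-1, 245), Rational(1, 58)), -1)), Mul(-13162, Rational(-1, 22909))) = Add(Mul(Mul(8, 134, -128), Pow(Rational(-1, 14210), -1)), Rational(13162, 22909)) = Add(Mul(-137216, -14210), Rational(13162, 22909)) = Add(1949839360, Rational(13162, 22909)) = Rational(44668869911402, 22909)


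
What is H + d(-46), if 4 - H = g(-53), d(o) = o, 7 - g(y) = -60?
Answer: -109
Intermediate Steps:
g(y) = 67 (g(y) = 7 - 1*(-60) = 7 + 60 = 67)
H = -63 (H = 4 - 1*67 = 4 - 67 = -63)
H + d(-46) = -63 - 46 = -109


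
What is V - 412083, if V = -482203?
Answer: -894286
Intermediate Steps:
V - 412083 = -482203 - 412083 = -894286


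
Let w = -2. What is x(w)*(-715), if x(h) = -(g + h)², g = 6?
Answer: 11440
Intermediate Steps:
x(h) = -(6 + h)²
x(w)*(-715) = -(6 - 2)²*(-715) = -1*4²*(-715) = -1*16*(-715) = -16*(-715) = 11440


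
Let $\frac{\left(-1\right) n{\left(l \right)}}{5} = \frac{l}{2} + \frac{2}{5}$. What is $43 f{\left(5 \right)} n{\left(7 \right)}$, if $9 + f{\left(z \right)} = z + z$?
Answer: $- \frac{1677}{2} \approx -838.5$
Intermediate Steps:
$f{\left(z \right)} = -9 + 2 z$ ($f{\left(z \right)} = -9 + \left(z + z\right) = -9 + 2 z$)
$n{\left(l \right)} = -2 - \frac{5 l}{2}$ ($n{\left(l \right)} = - 5 \left(\frac{l}{2} + \frac{2}{5}\right) = - 5 \left(\frac{2}{5} + \frac{l}{2}\right) = -2 - \frac{5 l}{2}$)
$43 f{\left(5 \right)} n{\left(7 \right)} = 43 \left(-9 + 2 \cdot 5\right) \left(-2 - \frac{35}{2}\right) = 43 \left(-9 + 10\right) \left(-2 - \frac{35}{2}\right) = 43 \cdot 1 \left(- \frac{39}{2}\right) = 43 \left(- \frac{39}{2}\right) = - \frac{1677}{2}$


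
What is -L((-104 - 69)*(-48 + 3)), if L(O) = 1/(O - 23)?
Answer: -1/7762 ≈ -0.00012883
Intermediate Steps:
L(O) = 1/(-23 + O)
-L((-104 - 69)*(-48 + 3)) = -1/(-23 + (-104 - 69)*(-48 + 3)) = -1/(-23 - 173*(-45)) = -1/(-23 + 7785) = -1/7762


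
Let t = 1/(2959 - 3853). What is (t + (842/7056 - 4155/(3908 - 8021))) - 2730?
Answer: -655562560243/240232104 ≈ -2728.9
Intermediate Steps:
t = -1/894 (t = 1/(-894) = -1/894 ≈ -0.0011186)
(t + (842/7056 - 4155/(3908 - 8021))) - 2730 = (-1/894 + (842/7056 - 4155/(3908 - 8021))) - 2730 = (-1/894 + (842*(1/7056) - 4155/(-4113))) - 2730 = (-1/894 + (421/3528 - 4155*(-1/4113))) - 2730 = (-1/894 + (421/3528 + 1385/1371)) - 2730 = (-1/894 + 1821157/1612296) - 2730 = 271083677/240232104 - 2730 = -655562560243/240232104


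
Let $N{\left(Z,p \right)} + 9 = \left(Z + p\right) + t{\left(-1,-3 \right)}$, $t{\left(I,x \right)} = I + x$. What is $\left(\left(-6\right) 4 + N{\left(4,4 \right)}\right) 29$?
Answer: $-841$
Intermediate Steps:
$N{\left(Z,p \right)} = -13 + Z + p$ ($N{\left(Z,p \right)} = -9 - \left(4 - Z - p\right) = -9 + \left(-4 + Z + p\right) = -13 + Z + p$)
$\left(\left(-6\right) 4 + N{\left(4,4 \right)}\right) 29 = \left(\left(-6\right) 4 + \left(-13 + 4 + 4\right)\right) 29 = \left(-24 - 5\right) 29 = \left(-29\right) 29 = -841$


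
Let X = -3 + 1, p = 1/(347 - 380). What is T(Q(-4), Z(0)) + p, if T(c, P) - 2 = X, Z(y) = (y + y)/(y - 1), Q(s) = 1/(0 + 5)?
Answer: -1/33 ≈ -0.030303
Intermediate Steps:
Q(s) = ⅕ (Q(s) = 1/5 = ⅕)
Z(y) = 2*y/(-1 + y) (Z(y) = (2*y)/(-1 + y) = 2*y/(-1 + y))
p = -1/33 (p = 1/(-33) = -1/33 ≈ -0.030303)
X = -2
T(c, P) = 0 (T(c, P) = 2 - 2 = 0)
T(Q(-4), Z(0)) + p = 0 - 1/33 = -1/33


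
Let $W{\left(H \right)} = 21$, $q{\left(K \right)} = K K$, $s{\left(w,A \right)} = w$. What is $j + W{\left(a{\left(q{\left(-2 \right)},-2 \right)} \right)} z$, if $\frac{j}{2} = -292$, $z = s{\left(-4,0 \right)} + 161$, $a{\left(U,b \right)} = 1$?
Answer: $2713$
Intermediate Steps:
$q{\left(K \right)} = K^{2}$
$z = 157$ ($z = -4 + 161 = 157$)
$j = -584$ ($j = 2 \left(-292\right) = -584$)
$j + W{\left(a{\left(q{\left(-2 \right)},-2 \right)} \right)} z = -584 + 21 \cdot 157 = -584 + 3297 = 2713$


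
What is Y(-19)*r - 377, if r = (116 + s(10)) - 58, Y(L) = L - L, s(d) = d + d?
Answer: -377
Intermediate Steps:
s(d) = 2*d
Y(L) = 0
r = 78 (r = (116 + 2*10) - 58 = (116 + 20) - 58 = 136 - 58 = 78)
Y(-19)*r - 377 = 0*78 - 377 = 0 - 377 = -377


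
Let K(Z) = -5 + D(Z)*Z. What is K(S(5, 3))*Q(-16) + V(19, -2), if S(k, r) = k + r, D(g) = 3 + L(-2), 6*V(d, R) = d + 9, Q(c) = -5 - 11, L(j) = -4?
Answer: 638/3 ≈ 212.67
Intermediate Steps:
Q(c) = -16
V(d, R) = 3/2 + d/6 (V(d, R) = (d + 9)/6 = (9 + d)/6 = 3/2 + d/6)
D(g) = -1 (D(g) = 3 - 4 = -1)
K(Z) = -5 - Z
K(S(5, 3))*Q(-16) + V(19, -2) = (-5 - (5 + 3))*(-16) + (3/2 + (⅙)*19) = (-5 - 1*8)*(-16) + (3/2 + 19/6) = (-5 - 8)*(-16) + 14/3 = -13*(-16) + 14/3 = 208 + 14/3 = 638/3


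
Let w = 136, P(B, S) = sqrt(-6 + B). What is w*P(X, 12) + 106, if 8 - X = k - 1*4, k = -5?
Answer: 106 + 136*sqrt(11) ≈ 557.06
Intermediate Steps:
X = 17 (X = 8 - (-5 - 1*4) = 8 - (-5 - 4) = 8 - 1*(-9) = 8 + 9 = 17)
w*P(X, 12) + 106 = 136*sqrt(-6 + 17) + 106 = 136*sqrt(11) + 106 = 106 + 136*sqrt(11)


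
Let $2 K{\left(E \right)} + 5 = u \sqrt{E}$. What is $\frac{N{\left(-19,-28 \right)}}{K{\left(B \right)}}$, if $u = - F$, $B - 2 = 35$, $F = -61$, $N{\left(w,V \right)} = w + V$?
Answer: $- \frac{235}{68826} - \frac{2867 \sqrt{37}}{68826} \approx -0.2568$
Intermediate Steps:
$N{\left(w,V \right)} = V + w$
$B = 37$ ($B = 2 + 35 = 37$)
$u = 61$ ($u = \left(-1\right) \left(-61\right) = 61$)
$K{\left(E \right)} = - \frac{5}{2} + \frac{61 \sqrt{E}}{2}$
$\frac{N{\left(-19,-28 \right)}}{K{\left(B \right)}} = \frac{-28 - 19}{- \frac{5}{2} + \frac{61 \sqrt{37}}{2}} = - \frac{47}{- \frac{5}{2} + \frac{61 \sqrt{37}}{2}}$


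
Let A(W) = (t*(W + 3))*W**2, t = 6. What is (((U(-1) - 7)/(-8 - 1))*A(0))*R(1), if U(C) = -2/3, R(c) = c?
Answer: 0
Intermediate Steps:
U(C) = -2/3 (U(C) = -2*1/3 = -2/3)
A(W) = W**2*(18 + 6*W) (A(W) = (6*(W + 3))*W**2 = (6*(3 + W))*W**2 = (18 + 6*W)*W**2 = W**2*(18 + 6*W))
(((U(-1) - 7)/(-8 - 1))*A(0))*R(1) = (((-2/3 - 7)/(-8 - 1))*(6*0**2*(3 + 0)))*1 = ((-23/3/(-9))*(6*0*3))*1 = (-23/3*(-1/9)*0)*1 = ((23/27)*0)*1 = 0*1 = 0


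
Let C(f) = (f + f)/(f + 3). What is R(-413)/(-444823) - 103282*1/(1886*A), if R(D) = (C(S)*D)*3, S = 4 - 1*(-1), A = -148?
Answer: 5796813572/15520319293 ≈ 0.37350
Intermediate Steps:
S = 5 (S = 4 + 1 = 5)
C(f) = 2*f/(3 + f) (C(f) = (2*f)/(3 + f) = 2*f/(3 + f))
R(D) = 15*D/4 (R(D) = ((2*5/(3 + 5))*D)*3 = ((2*5/8)*D)*3 = ((2*5*(⅛))*D)*3 = (5*D/4)*3 = 15*D/4)
R(-413)/(-444823) - 103282*1/(1886*A) = ((15/4)*(-413))/(-444823) - 103282/((-148*1886)) = -6195/4*(-1/444823) - 103282/(-279128) = 6195/1779292 - 103282*(-1/279128) = 6195/1779292 + 51641/139564 = 5796813572/15520319293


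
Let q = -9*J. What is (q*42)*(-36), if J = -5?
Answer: -68040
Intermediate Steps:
q = 45 (q = -9*(-5) = 45)
(q*42)*(-36) = (45*42)*(-36) = 1890*(-36) = -68040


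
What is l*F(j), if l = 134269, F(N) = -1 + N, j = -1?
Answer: -268538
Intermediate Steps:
l*F(j) = 134269*(-1 - 1) = 134269*(-2) = -268538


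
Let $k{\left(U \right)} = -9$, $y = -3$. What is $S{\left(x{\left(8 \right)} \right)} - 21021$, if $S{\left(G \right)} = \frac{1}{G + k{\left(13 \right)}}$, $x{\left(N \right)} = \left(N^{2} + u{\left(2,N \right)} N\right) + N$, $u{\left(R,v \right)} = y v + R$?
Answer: $- \frac{2375374}{113} \approx -21021.0$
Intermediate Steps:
$u{\left(R,v \right)} = R - 3 v$ ($u{\left(R,v \right)} = - 3 v + R = R - 3 v$)
$x{\left(N \right)} = N + N^{2} + N \left(2 - 3 N\right)$ ($x{\left(N \right)} = \left(N^{2} + \left(2 - 3 N\right) N\right) + N = \left(N^{2} + N \left(2 - 3 N\right)\right) + N = N + N^{2} + N \left(2 - 3 N\right)$)
$S{\left(G \right)} = \frac{1}{-9 + G}$ ($S{\left(G \right)} = \frac{1}{G - 9} = \frac{1}{-9 + G}$)
$S{\left(x{\left(8 \right)} \right)} - 21021 = \frac{1}{-9 + 8 \left(3 - 16\right)} - 21021 = \frac{1}{-9 + 8 \left(-13\right)} - 21021 = \frac{1}{-9 - 104} - 21021 = \frac{1}{-113} - 21021 = - \frac{1}{113} - 21021 = - \frac{2375374}{113}$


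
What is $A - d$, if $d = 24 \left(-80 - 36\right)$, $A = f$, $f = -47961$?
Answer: $-45177$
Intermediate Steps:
$A = -47961$
$d = -2784$ ($d = 24 \left(-116\right) = -2784$)
$A - d = -47961 - -2784 = -47961 + 2784 = -45177$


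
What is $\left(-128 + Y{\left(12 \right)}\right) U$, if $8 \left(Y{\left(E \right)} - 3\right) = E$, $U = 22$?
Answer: $-2717$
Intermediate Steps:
$Y{\left(E \right)} = 3 + \frac{E}{8}$
$\left(-128 + Y{\left(12 \right)}\right) U = \left(-128 + \left(3 + \frac{1}{8} \cdot 12\right)\right) 22 = \left(-128 + \left(3 + \frac{3}{2}\right)\right) 22 = \left(-128 + \frac{9}{2}\right) 22 = \left(- \frac{247}{2}\right) 22 = -2717$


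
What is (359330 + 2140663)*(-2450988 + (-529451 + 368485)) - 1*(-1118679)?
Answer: -6529865597643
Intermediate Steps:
(359330 + 2140663)*(-2450988 + (-529451 + 368485)) - 1*(-1118679) = 2499993*(-2450988 - 160966) + 1118679 = 2499993*(-2611954) + 1118679 = -6529866716322 + 1118679 = -6529865597643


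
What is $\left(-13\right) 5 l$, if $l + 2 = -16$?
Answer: $1170$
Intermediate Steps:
$l = -18$ ($l = -2 - 16 = -18$)
$\left(-13\right) 5 l = \left(-13\right) 5 \left(-18\right) = \left(-65\right) \left(-18\right) = 1170$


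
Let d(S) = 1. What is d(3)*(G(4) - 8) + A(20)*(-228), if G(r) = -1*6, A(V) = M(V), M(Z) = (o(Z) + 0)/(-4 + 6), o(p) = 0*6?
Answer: -14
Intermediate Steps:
o(p) = 0
M(Z) = 0 (M(Z) = (0 + 0)/(-4 + 6) = 0/2 = 0*(½) = 0)
A(V) = 0
G(r) = -6
d(3)*(G(4) - 8) + A(20)*(-228) = 1*(-6 - 8) + 0*(-228) = 1*(-14) + 0 = -14 + 0 = -14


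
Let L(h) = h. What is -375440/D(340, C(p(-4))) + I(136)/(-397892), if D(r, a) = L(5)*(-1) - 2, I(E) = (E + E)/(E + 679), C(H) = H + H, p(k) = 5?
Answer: 30437106642324/567493465 ≈ 53634.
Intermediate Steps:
C(H) = 2*H
I(E) = 2*E/(679 + E) (I(E) = (2*E)/(679 + E) = 2*E/(679 + E))
D(r, a) = -7 (D(r, a) = 5*(-1) - 2 = -5 - 2 = -7)
-375440/D(340, C(p(-4))) + I(136)/(-397892) = -375440/(-7) + (2*136/(679 + 136))/(-397892) = -375440*(-⅐) + (2*136/815)*(-1/397892) = 375440/7 + (2*136*(1/815))*(-1/397892) = 375440/7 + (272/815)*(-1/397892) = 375440/7 - 68/81070495 = 30437106642324/567493465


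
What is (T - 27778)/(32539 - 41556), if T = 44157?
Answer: -16379/9017 ≈ -1.8165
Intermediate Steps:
(T - 27778)/(32539 - 41556) = (44157 - 27778)/(32539 - 41556) = 16379/(-9017) = 16379*(-1/9017) = -16379/9017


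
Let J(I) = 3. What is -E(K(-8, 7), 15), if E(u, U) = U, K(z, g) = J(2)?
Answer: -15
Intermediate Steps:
K(z, g) = 3
-E(K(-8, 7), 15) = -1*15 = -15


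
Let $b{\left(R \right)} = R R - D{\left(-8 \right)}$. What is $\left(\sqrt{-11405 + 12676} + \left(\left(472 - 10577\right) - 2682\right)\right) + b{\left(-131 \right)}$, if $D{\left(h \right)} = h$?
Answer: $4382 + \sqrt{1271} \approx 4417.6$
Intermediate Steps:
$b{\left(R \right)} = 8 + R^{2}$ ($b{\left(R \right)} = R R - -8 = R^{2} + 8 = 8 + R^{2}$)
$\left(\sqrt{-11405 + 12676} + \left(\left(472 - 10577\right) - 2682\right)\right) + b{\left(-131 \right)} = \left(\sqrt{-11405 + 12676} + \left(\left(472 - 10577\right) - 2682\right)\right) + \left(8 + \left(-131\right)^{2}\right) = \left(\sqrt{1271} - 12787\right) + \left(8 + 17161\right) = \left(\sqrt{1271} - 12787\right) + 17169 = \left(-12787 + \sqrt{1271}\right) + 17169 = 4382 + \sqrt{1271}$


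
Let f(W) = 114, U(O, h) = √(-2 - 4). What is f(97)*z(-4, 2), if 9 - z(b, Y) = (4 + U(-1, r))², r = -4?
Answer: -114 - 912*I*√6 ≈ -114.0 - 2233.9*I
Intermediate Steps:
U(O, h) = I*√6 (U(O, h) = √(-6) = I*√6)
z(b, Y) = 9 - (4 + I*√6)²
f(97)*z(-4, 2) = 114*(9 - (4 + I*√6)²) = 1026 - 114*(4 + I*√6)²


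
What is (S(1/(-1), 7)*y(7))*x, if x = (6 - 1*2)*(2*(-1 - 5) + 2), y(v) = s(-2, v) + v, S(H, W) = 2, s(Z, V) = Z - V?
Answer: 160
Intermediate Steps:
y(v) = -2 (y(v) = (-2 - v) + v = -2)
x = -40 (x = (6 - 2)*(2*(-6) + 2) = 4*(-12 + 2) = 4*(-10) = -40)
(S(1/(-1), 7)*y(7))*x = (2*(-2))*(-40) = -4*(-40) = 160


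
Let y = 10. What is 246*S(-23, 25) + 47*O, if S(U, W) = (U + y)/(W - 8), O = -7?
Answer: -8791/17 ≈ -517.12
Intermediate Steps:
S(U, W) = (10 + U)/(-8 + W) (S(U, W) = (U + 10)/(W - 8) = (10 + U)/(-8 + W))
246*S(-23, 25) + 47*O = 246*((10 - 23)/(-8 + 25)) + 47*(-7) = 246*(-13/17) - 329 = -3198/17 - 329 = -8791/17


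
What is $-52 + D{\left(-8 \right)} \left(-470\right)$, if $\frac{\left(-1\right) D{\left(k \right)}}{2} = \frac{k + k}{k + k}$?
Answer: $888$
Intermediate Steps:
$D{\left(k \right)} = -2$ ($D{\left(k \right)} = - 2 \frac{k + k}{k + k} = - 2 \frac{2 k}{2 k} = - 2 \cdot 2 k \frac{1}{2 k} = \left(-2\right) 1 = -2$)
$-52 + D{\left(-8 \right)} \left(-470\right) = -52 - -940 = -52 + 940 = 888$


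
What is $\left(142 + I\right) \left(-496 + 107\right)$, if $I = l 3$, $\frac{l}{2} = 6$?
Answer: $-69242$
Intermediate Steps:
$l = 12$ ($l = 2 \cdot 6 = 12$)
$I = 36$ ($I = 12 \cdot 3 = 36$)
$\left(142 + I\right) \left(-496 + 107\right) = \left(142 + 36\right) \left(-496 + 107\right) = 178 \left(-389\right) = -69242$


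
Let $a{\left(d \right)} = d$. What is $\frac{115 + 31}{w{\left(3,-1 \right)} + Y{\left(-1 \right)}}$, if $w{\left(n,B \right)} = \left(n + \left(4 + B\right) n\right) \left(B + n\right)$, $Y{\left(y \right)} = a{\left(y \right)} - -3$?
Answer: $\frac{73}{13} \approx 5.6154$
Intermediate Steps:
$Y{\left(y \right)} = 3 + y$ ($Y{\left(y \right)} = y - -3 = y + 3 = 3 + y$)
$w{\left(n,B \right)} = \left(B + n\right) \left(n + n \left(4 + B\right)\right)$ ($w{\left(n,B \right)} = \left(n + n \left(4 + B\right)\right) \left(B + n\right) = \left(B + n\right) \left(n + n \left(4 + B\right)\right)$)
$\frac{115 + 31}{w{\left(3,-1 \right)} + Y{\left(-1 \right)}} = \frac{115 + 31}{3 \left(\left(-1\right)^{2} + 5 \left(-1\right) + 5 \cdot 3 - 3\right) + \left(3 - 1\right)} = \frac{1}{3 \left(1 - 5 + 15 - 3\right) + 2} \cdot 146 = \frac{1}{3 \cdot 8 + 2} \cdot 146 = \frac{1}{24 + 2} \cdot 146 = \frac{1}{26} \cdot 146 = \frac{73}{13}$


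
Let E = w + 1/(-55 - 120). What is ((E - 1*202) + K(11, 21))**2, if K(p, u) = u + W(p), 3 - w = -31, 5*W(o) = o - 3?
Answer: 647498916/30625 ≈ 21143.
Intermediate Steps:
W(o) = -3/5 + o/5 (W(o) = (o - 3)/5 = (-3 + o)/5 = -3/5 + o/5)
w = 34 (w = 3 - 1*(-31) = 3 + 31 = 34)
K(p, u) = -3/5 + u + p/5 (K(p, u) = u + (-3/5 + p/5) = -3/5 + u + p/5)
E = 5949/175 (E = 34 + 1/(-55 - 120) = 34 + 1/(-175) = 34 - 1/175 = 5949/175 ≈ 33.994)
((E - 1*202) + K(11, 21))**2 = ((5949/175 - 1*202) + (-3/5 + 21 + (1/5)*11))**2 = ((5949/175 - 202) + (-3/5 + 21 + 11/5))**2 = (-29401/175 + 113/5)**2 = (-25446/175)**2 = 647498916/30625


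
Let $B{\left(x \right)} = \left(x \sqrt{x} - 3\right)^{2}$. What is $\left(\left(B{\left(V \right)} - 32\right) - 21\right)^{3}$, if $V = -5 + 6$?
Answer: $-117649$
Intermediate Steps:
$V = 1$
$B{\left(x \right)} = \left(-3 + x^{\frac{3}{2}}\right)^{2}$ ($B{\left(x \right)} = \left(x^{\frac{3}{2}} - 3\right)^{2} = \left(-3 + x^{\frac{3}{2}}\right)^{2}$)
$\left(\left(B{\left(V \right)} - 32\right) - 21\right)^{3} = \left(\left(\left(-3 + 1^{\frac{3}{2}}\right)^{2} - 32\right) - 21\right)^{3} = \left(\left(\left(-3 + 1\right)^{2} - 32\right) - 21\right)^{3} = \left(\left(\left(-2\right)^{2} - 32\right) - 21\right)^{3} = \left(\left(4 - 32\right) - 21\right)^{3} = \left(-28 - 21\right)^{3} = \left(-49\right)^{3} = -117649$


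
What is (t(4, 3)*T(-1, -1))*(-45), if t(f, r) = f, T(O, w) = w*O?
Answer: -180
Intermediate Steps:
T(O, w) = O*w
(t(4, 3)*T(-1, -1))*(-45) = (4*(-1*(-1)))*(-45) = (4*1)*(-45) = 4*(-45) = -180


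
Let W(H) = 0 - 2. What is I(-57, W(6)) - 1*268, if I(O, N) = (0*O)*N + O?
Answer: -325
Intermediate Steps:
W(H) = -2
I(O, N) = O (I(O, N) = 0*N + O = 0 + O = O)
I(-57, W(6)) - 1*268 = -57 - 1*268 = -57 - 268 = -325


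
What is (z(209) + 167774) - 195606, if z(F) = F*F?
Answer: 15849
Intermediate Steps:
z(F) = F**2
(z(209) + 167774) - 195606 = (209**2 + 167774) - 195606 = (43681 + 167774) - 195606 = 211455 - 195606 = 15849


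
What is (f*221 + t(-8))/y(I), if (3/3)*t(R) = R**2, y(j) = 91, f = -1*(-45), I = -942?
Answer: 10009/91 ≈ 109.99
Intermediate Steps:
f = 45
t(R) = R**2
(f*221 + t(-8))/y(I) = (45*221 + (-8)**2)/91 = (9945 + 64)*(1/91) = 10009*(1/91) = 10009/91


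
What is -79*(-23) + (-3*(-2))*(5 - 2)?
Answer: 1835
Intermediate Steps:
-79*(-23) + (-3*(-2))*(5 - 2) = 1817 + 6*3 = 1817 + 18 = 1835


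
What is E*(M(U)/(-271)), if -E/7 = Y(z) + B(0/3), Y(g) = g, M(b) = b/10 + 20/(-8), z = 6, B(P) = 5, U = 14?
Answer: -847/2710 ≈ -0.31255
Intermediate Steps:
M(b) = -5/2 + b/10 (M(b) = b*(⅒) + 20*(-⅛) = b/10 - 5/2 = -5/2 + b/10)
E = -77 (E = -7*(6 + 5) = -7*11 = -77)
E*(M(U)/(-271)) = -77*(-5/2 + (⅒)*14)/(-271) = -77*(-5/2 + 7/5)*(-1)/271 = -(-847)*(-1)/(10*271) = -77*11/2710 = -847/2710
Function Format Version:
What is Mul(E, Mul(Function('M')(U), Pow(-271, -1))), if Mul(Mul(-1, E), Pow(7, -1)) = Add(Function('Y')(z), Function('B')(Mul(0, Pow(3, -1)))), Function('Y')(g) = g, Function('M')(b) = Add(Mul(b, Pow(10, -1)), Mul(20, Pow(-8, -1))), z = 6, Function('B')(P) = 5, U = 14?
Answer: Rational(-847, 2710) ≈ -0.31255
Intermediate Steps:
Function('M')(b) = Add(Rational(-5, 2), Mul(Rational(1, 10), b)) (Function('M')(b) = Add(Mul(b, Rational(1, 10)), Mul(20, Rational(-1, 8))) = Add(Mul(Rational(1, 10), b), Rational(-5, 2)) = Add(Rational(-5, 2), Mul(Rational(1, 10), b)))
E = -77 (E = Mul(-7, Add(6, 5)) = Mul(-7, 11) = -77)
Mul(E, Mul(Function('M')(U), Pow(-271, -1))) = Mul(-77, Mul(Add(Rational(-5, 2), Mul(Rational(1, 10), 14)), Pow(-271, -1))) = Mul(-77, Mul(Add(Rational(-5, 2), Rational(7, 5)), Rational(-1, 271))) = Mul(-77, Mul(Rational(-11, 10), Rational(-1, 271))) = Mul(-77, Rational(11, 2710)) = Rational(-847, 2710)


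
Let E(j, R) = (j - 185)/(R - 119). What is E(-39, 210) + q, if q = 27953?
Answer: 363357/13 ≈ 27951.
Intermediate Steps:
E(j, R) = (-185 + j)/(-119 + R)
E(-39, 210) + q = (-185 - 39)/(-119 + 210) + 27953 = -224/91 + 27953 = (1/91)*(-224) + 27953 = -32/13 + 27953 = 363357/13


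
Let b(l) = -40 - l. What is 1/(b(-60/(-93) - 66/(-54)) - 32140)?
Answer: -279/8978741 ≈ -3.1073e-5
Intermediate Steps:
1/(b(-60/(-93) - 66/(-54)) - 32140) = 1/((-40 - (-60/(-93) - 66/(-54))) - 32140) = 1/((-40 - (-60*(-1/93) - 66*(-1/54))) - 32140) = 1/((-40 - (20/31 + 11/9)) - 32140) = 1/((-40 - 1*521/279) - 32140) = 1/((-40 - 521/279) - 32140) = 1/(-11681/279 - 32140) = 1/(-8978741/279) = -279/8978741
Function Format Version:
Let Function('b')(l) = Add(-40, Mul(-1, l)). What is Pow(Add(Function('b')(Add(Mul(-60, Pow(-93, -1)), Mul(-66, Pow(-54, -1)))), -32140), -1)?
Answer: Rational(-279, 8978741) ≈ -3.1073e-5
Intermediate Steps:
Pow(Add(Function('b')(Add(Mul(-60, Pow(-93, -1)), Mul(-66, Pow(-54, -1)))), -32140), -1) = Pow(Add(Add(-40, Mul(-1, Add(Mul(-60, Pow(-93, -1)), Mul(-66, Pow(-54, -1))))), -32140), -1) = Pow(Add(Add(-40, Mul(-1, Add(Mul(-60, Rational(-1, 93)), Mul(-66, Rational(-1, 54))))), -32140), -1) = Pow(Add(Add(-40, Mul(-1, Add(Rational(20, 31), Rational(11, 9)))), -32140), -1) = Pow(Add(Add(-40, Mul(-1, Rational(521, 279))), -32140), -1) = Pow(Add(Add(-40, Rational(-521, 279)), -32140), -1) = Pow(Add(Rational(-11681, 279), -32140), -1) = Pow(Rational(-8978741, 279), -1) = Rational(-279, 8978741)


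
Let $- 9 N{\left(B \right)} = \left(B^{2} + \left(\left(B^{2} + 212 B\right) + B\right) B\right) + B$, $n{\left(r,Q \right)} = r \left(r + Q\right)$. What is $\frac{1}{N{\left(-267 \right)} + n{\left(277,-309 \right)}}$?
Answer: $\frac{3}{1232936} \approx 2.4332 \cdot 10^{-6}$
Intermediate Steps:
$n{\left(r,Q \right)} = r \left(Q + r\right)$
$N{\left(B \right)} = - \frac{B}{9} - \frac{B^{2}}{9} - \frac{B \left(B^{2} + 213 B\right)}{9}$ ($N{\left(B \right)} = - \frac{\left(B^{2} + \left(\left(B^{2} + 212 B\right) + B\right) B\right) + B}{9} = - \frac{\left(B^{2} + \left(B^{2} + 213 B\right) B\right) + B}{9} = - \frac{\left(B^{2} + B \left(B^{2} + 213 B\right)\right) + B}{9} = - \frac{B + B^{2} + B \left(B^{2} + 213 B\right)}{9} = - \frac{B}{9} - \frac{B^{2}}{9} - \frac{B \left(B^{2} + 213 B\right)}{9}$)
$\frac{1}{N{\left(-267 \right)} + n{\left(277,-309 \right)}} = \frac{1}{\left(- \frac{1}{9}\right) \left(-267\right) \left(1 + \left(-267\right)^{2} + 214 \left(-267\right)\right) + 277 \left(-309 + 277\right)} = \frac{1}{\left(- \frac{1}{9}\right) \left(-267\right) \left(1 + 71289 - 57138\right) + 277 \left(-32\right)} = \frac{1}{\left(- \frac{1}{9}\right) \left(-267\right) 14152 - 8864} = \frac{1}{\frac{1259528}{3} - 8864} = \frac{1}{\frac{1232936}{3}} = \frac{3}{1232936}$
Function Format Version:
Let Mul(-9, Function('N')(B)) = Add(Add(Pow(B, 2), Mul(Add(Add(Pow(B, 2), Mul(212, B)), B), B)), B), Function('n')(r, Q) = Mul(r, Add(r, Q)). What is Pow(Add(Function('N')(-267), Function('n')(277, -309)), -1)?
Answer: Rational(3, 1232936) ≈ 2.4332e-6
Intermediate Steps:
Function('n')(r, Q) = Mul(r, Add(Q, r))
Function('N')(B) = Add(Mul(Rational(-1, 9), B), Mul(Rational(-1, 9), Pow(B, 2)), Mul(Rational(-1, 9), B, Add(Pow(B, 2), Mul(213, B)))) (Function('N')(B) = Mul(Rational(-1, 9), Add(Add(Pow(B, 2), Mul(Add(Add(Pow(B, 2), Mul(212, B)), B), B)), B)) = Mul(Rational(-1, 9), Add(Add(Pow(B, 2), Mul(Add(Pow(B, 2), Mul(213, B)), B)), B)) = Mul(Rational(-1, 9), Add(Add(Pow(B, 2), Mul(B, Add(Pow(B, 2), Mul(213, B)))), B)) = Mul(Rational(-1, 9), Add(B, Pow(B, 2), Mul(B, Add(Pow(B, 2), Mul(213, B))))) = Add(Mul(Rational(-1, 9), B), Mul(Rational(-1, 9), Pow(B, 2)), Mul(Rational(-1, 9), B, Add(Pow(B, 2), Mul(213, B)))))
Pow(Add(Function('N')(-267), Function('n')(277, -309)), -1) = Pow(Add(Mul(Rational(-1, 9), -267, Add(1, Pow(-267, 2), Mul(214, -267))), Mul(277, Add(-309, 277))), -1) = Pow(Add(Mul(Rational(-1, 9), -267, Add(1, 71289, -57138)), Mul(277, -32)), -1) = Pow(Add(Mul(Rational(-1, 9), -267, 14152), -8864), -1) = Pow(Add(Rational(1259528, 3), -8864), -1) = Pow(Rational(1232936, 3), -1) = Rational(3, 1232936)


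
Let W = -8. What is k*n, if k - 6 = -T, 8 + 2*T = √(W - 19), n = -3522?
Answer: -35220 + 5283*I*√3 ≈ -35220.0 + 9150.4*I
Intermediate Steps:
T = -4 + 3*I*√3/2 (T = -4 + √(-8 - 19)/2 = -4 + √(-27)/2 = -4 + (3*I*√3)/2 = -4 + 3*I*√3/2 ≈ -4.0 + 2.5981*I)
k = 10 - 3*I*√3/2 (k = 6 - (-4 + 3*I*√3/2) = 6 + (4 - 3*I*√3/2) = 10 - 3*I*√3/2 ≈ 10.0 - 2.5981*I)
k*n = (10 - 3*I*√3/2)*(-3522) = -35220 + 5283*I*√3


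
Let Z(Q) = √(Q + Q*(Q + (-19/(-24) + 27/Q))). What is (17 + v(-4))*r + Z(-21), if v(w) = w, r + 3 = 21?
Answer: 234 + √6886/4 ≈ 254.75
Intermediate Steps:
r = 18 (r = -3 + 21 = 18)
Z(Q) = √(Q + Q*(19/24 + Q + 27/Q)) (Z(Q) = √(Q + Q*(Q + (-19*(-1/24) + 27/Q))) = √(Q + Q*(Q + (19/24 + 27/Q))) = √(Q + Q*(19/24 + Q + 27/Q)))
(17 + v(-4))*r + Z(-21) = (17 - 4)*18 + √(3888 + 144*(-21)² + 258*(-21))/12 = 13*18 + √(3888 + 144*441 - 5418)/12 = 234 + √(3888 + 63504 - 5418)/12 = 234 + √61974/12 = 234 + (3*√6886)/12 = 234 + √6886/4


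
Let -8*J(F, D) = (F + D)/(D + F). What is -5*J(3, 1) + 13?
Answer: 109/8 ≈ 13.625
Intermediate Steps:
J(F, D) = -1/8 (J(F, D) = -(F + D)/(8*(D + F)) = -(D + F)/(8*(D + F)) = -1/8*1 = -1/8)
-5*J(3, 1) + 13 = -5*(-1/8) + 13 = 5/8 + 13 = 109/8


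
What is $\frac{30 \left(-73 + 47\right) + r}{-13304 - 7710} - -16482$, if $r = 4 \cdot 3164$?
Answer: $\frac{173170436}{10507} \approx 16481.0$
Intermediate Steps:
$r = 12656$
$\frac{30 \left(-73 + 47\right) + r}{-13304 - 7710} - -16482 = \frac{30 \left(-73 + 47\right) + 12656}{-13304 - 7710} - -16482 = \frac{30 \left(-26\right) + 12656}{-21014} + 16482 = \left(-780 + 12656\right) \left(- \frac{1}{21014}\right) + 16482 = 11876 \left(- \frac{1}{21014}\right) + 16482 = - \frac{5938}{10507} + 16482 = \frac{173170436}{10507}$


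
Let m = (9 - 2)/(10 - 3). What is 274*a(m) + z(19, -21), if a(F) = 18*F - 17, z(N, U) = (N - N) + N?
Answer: 293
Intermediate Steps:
z(N, U) = N (z(N, U) = 0 + N = N)
m = 1 (m = 7/7 = 7*(⅐) = 1)
a(F) = -17 + 18*F
274*a(m) + z(19, -21) = 274*(-17 + 18*1) + 19 = 274*(-17 + 18) + 19 = 274*1 + 19 = 274 + 19 = 293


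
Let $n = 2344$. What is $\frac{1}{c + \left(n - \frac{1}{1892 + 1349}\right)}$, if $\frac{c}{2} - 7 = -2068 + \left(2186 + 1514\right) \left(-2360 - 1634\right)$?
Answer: $- \frac{3241}{95795462099} \approx -3.3833 \cdot 10^{-8}$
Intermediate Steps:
$c = -29559722$ ($c = 14 + 2 \left(-2068 + \left(2186 + 1514\right) \left(-2360 - 1634\right)\right) = 14 + 2 \left(-2068 + 3700 \left(-3994\right)\right) = 14 + 2 \left(-2068 - 14777800\right) = 14 + 2 \left(-14779868\right) = 14 - 29559736 = -29559722$)
$\frac{1}{c + \left(n - \frac{1}{1892 + 1349}\right)} = \frac{1}{-29559722 + \left(2344 - \frac{1}{1892 + 1349}\right)} = \frac{1}{-29559722 + \left(2344 - \frac{1}{3241}\right)} = \frac{1}{-29559722 + \frac{7596903}{3241}} = \frac{1}{- \frac{95795462099}{3241}} = - \frac{3241}{95795462099}$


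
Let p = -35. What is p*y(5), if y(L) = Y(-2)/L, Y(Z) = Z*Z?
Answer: -28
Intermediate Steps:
Y(Z) = Z²
y(L) = 4/L (y(L) = (-2)²/L = 4/L)
p*y(5) = -140/5 = -35*⅘ = -28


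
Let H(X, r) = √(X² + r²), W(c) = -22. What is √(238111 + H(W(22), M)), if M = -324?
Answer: √(238111 + 2*√26365) ≈ 488.30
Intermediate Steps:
√(238111 + H(W(22), M)) = √(238111 + √((-22)² + (-324)²)) = √(238111 + √(484 + 104976)) = √(238111 + √105460) = √(238111 + 2*√26365)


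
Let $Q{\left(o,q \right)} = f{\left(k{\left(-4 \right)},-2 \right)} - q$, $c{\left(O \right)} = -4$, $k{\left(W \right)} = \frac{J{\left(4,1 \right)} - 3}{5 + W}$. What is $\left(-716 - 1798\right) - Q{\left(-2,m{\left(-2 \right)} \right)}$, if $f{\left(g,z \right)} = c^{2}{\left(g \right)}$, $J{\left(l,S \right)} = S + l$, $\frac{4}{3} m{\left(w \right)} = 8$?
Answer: $-2524$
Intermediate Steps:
$m{\left(w \right)} = 6$ ($m{\left(w \right)} = \frac{3}{4} \cdot 8 = 6$)
$k{\left(W \right)} = \frac{2}{5 + W}$ ($k{\left(W \right)} = \frac{\left(1 + 4\right) - 3}{5 + W} = \frac{5 - 3}{5 + W} = \frac{2}{5 + W}$)
$f{\left(g,z \right)} = 16$ ($f{\left(g,z \right)} = \left(-4\right)^{2} = 16$)
$Q{\left(o,q \right)} = 16 - q$
$\left(-716 - 1798\right) - Q{\left(-2,m{\left(-2 \right)} \right)} = \left(-716 - 1798\right) - \left(16 - 6\right) = -2514 - 10 = -2524$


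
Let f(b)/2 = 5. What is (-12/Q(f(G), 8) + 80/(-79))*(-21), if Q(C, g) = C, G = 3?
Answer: 18354/395 ≈ 46.466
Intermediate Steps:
f(b) = 10 (f(b) = 2*5 = 10)
(-12/Q(f(G), 8) + 80/(-79))*(-21) = (-12/10 + 80/(-79))*(-21) = (-12*⅒ + 80*(-1/79))*(-21) = (-6/5 - 80/79)*(-21) = -874/395*(-21) = 18354/395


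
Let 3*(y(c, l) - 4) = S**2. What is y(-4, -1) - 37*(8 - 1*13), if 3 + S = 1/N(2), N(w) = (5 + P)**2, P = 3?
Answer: 2358913/12288 ≈ 191.97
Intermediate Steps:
N(w) = 64 (N(w) = (5 + 3)**2 = 8**2 = 64)
S = -191/64 (S = -3 + 1/64 = -191/64 ≈ -2.9844)
y(c, l) = 85633/12288 (y(c, l) = 4 + (-191/64)**2/3 = 4 + (1/3)*(36481/4096) = 4 + 36481/12288 = 85633/12288)
y(-4, -1) - 37*(8 - 1*13) = 85633/12288 - 37*(8 - 1*13) = 85633/12288 - 37*(8 - 13) = 85633/12288 - 37*(-5) = 85633/12288 + 185 = 2358913/12288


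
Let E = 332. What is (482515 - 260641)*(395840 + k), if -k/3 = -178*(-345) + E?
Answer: 46729770636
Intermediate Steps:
k = -185226 (k = -3*(-178*(-345) + 332) = -3*(61410 + 332) = -3*61742 = -185226)
(482515 - 260641)*(395840 + k) = (482515 - 260641)*(395840 - 185226) = 221874*210614 = 46729770636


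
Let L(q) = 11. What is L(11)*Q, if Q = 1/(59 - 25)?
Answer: 11/34 ≈ 0.32353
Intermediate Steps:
Q = 1/34 ≈ 0.029412
L(11)*Q = 11*(1/34) = 11/34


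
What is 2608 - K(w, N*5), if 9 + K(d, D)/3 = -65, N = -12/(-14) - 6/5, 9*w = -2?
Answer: 2830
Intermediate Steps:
w = -2/9 (w = (1/9)*(-2) = -2/9 ≈ -0.22222)
N = -12/35 (N = -12*(-1/14) - 6*1/5 = 6/7 - 6/5 = -12/35 ≈ -0.34286)
K(d, D) = -222 (K(d, D) = -27 + 3*(-65) = -27 - 195 = -222)
2608 - K(w, N*5) = 2608 - 1*(-222) = 2608 + 222 = 2830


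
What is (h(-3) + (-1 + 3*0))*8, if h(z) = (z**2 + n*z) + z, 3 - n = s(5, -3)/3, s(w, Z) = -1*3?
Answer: -56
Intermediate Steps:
s(w, Z) = -3
n = 4 (n = 3 - (-3)/3 = 3 - 1*(-1) = 3 + 1 = 4)
h(z) = z**2 + 5*z (h(z) = (z**2 + 4*z) + z = z**2 + 5*z)
(h(-3) + (-1 + 3*0))*8 = (-3*(5 - 3) + (-1 + 3*0))*8 = (-3*2 + (-1 + 0))*8 = (-6 - 1)*8 = -7*8 = -56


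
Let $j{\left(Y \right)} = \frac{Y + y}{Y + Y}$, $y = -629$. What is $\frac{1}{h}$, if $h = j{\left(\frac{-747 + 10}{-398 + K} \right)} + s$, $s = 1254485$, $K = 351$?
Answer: $\frac{737}{924541032} \approx 7.9715 \cdot 10^{-7}$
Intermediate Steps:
$j{\left(Y \right)} = \frac{-629 + Y}{2 Y}$ ($j{\left(Y \right)} = \frac{Y - 629}{Y + Y} = \frac{-629 + Y}{2 Y}$)
$h = \frac{924541032}{737}$ ($h = \frac{-629 + \frac{-747 + 10}{-398 + 351}}{2 \frac{-747 + 10}{-398 + 351}} + 1254485 = \frac{-629 - \frac{737}{-47}}{2 \left(- \frac{737}{-47}\right)} + 1254485 = \frac{-629 - - \frac{737}{47}}{2 \left(\left(-737\right) \left(- \frac{1}{47}\right)\right)} + 1254485 = \frac{-629 + \frac{737}{47}}{2 \cdot \frac{737}{47}} + 1254485 = \frac{1}{2} \cdot \frac{47}{737} \left(- \frac{28826}{47}\right) + 1254485 = - \frac{14413}{737} + 1254485 = \frac{924541032}{737} \approx 1.2545 \cdot 10^{6}$)
$\frac{1}{h} = \frac{1}{\frac{924541032}{737}} = \frac{737}{924541032}$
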